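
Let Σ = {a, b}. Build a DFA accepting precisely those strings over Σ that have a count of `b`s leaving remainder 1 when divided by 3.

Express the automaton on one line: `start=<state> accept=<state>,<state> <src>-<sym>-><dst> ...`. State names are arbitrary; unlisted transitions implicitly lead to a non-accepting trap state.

start=s0 accept=s1 s0-a->s0 s0-b->s1 s1-a->s1 s1-b->s2 s2-a->s2 s2-b->s0

Keep the running count of `b`s modulo 3: each `b` advances along the cycle s0 → s1 → s2 → s0 while other symbols loop. Accept at s1.
With 3 states:
        a   b  
>  s0   s0  s1 
 * s1   s1  s2 
   s2   s2  s0 
(> = start, * = accepting)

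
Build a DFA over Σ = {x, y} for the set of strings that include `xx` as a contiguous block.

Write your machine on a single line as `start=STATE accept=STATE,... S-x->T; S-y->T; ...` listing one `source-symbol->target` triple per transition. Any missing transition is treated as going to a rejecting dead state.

start=A; accept=C; A-x->B; A-y->A; B-x->C; B-y->A; C-x->C; C-y->C

States A..B record the length of the longest prefix of `xx` that matches the current input suffix. Reaching C means `xx` has been seen, and we stay there forever. Accept from C.
A 3-state machine:
       x  y 
>  A   B  A 
   B   C  A 
 * C   C  C 
(> = start, * = accepting)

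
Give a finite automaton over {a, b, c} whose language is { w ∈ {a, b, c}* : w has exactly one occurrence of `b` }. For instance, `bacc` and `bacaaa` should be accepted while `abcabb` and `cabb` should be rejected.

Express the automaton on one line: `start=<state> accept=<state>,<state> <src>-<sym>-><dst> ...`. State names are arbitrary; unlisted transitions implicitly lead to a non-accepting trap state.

start=s0 accept=s1 s0-a->s0 s0-b->s1 s0-c->s0 s1-a->s1 s1-b->s2 s1-c->s1 s2-a->s2 s2-b->s2 s2-c->s2

Count `b`s, saturating at 2: state s0 means no `b` yet, s1 means one `b` seen, s2 means more than one. Each `b` increments (capped at s2); other symbols loop. Accept from {s1}.
A 3-state machine:
        a   b   c  
>  s0   s0  s1  s0 
 * s1   s1  s2  s1 
   s2   s2  s2  s2 
(> = start, * = accepting)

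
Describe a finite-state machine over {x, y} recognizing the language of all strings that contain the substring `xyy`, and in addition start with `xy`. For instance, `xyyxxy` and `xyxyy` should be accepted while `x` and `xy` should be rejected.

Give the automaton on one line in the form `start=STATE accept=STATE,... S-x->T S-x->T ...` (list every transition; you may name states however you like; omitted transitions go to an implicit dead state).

start=s0 accept=s5 s0-x->s1 s0-y->s2 s1-x->s2 s1-y->s3 s2-x->s2 s2-y->s2 s3-x->s4 s3-y->s5 s4-x->s4 s4-y->s3 s5-x->s5 s5-y->s5

Handle the two conditions separately and then intersect. The first has 4 states tracking whether and how much of `xyy` has been seen; the second has 4 states tracking whether the input so far still matches the prefix `xy`. A product state is a pair (one from each), accepting exactly when both do. Equivalent product states are then merged.
With 6 states:
        x   y  
>  s0   s1  s2 
   s1   s2  s3 
   s2   s2  s2 
   s3   s4  s5 
   s4   s4  s3 
 * s5   s5  s5 
(> = start, * = accepting)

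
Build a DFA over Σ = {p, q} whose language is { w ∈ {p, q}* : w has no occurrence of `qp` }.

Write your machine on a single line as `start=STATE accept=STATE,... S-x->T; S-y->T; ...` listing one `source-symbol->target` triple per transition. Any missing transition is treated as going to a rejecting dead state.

start=S0; accept=S0,S1; S0-p->S0; S0-q->S1; S1-p->S2; S1-q->S1; S2-p->S2; S2-q->S2

This is the complement of 'contains `qp`'. Use the same substring-matching states — S0 through S2 holding how much of `qp` has just been matched — but flip the accepting set: everything except the trap S2 accepts.
        p   q  
>* S0   S0  S1 
 * S1   S2  S1 
   S2   S2  S2 
(> = start, * = accepting)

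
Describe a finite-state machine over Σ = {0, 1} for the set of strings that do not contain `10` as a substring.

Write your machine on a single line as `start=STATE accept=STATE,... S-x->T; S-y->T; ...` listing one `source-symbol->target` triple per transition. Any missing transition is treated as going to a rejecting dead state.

This is the complement of 'contains `10`'. Use the same substring-matching states — s0 through s2 holding how much of `10` has just been matched — but flip the accepting set: everything except the trap s2 accepts.
With 3 states:
        0   1  
>* s0   s0  s1 
 * s1   s2  s1 
   s2   s2  s2 
(> = start, * = accepting)

start=s0; accept=s0,s1; s0-0->s0; s0-1->s1; s1-0->s2; s1-1->s1; s2-0->s2; s2-1->s2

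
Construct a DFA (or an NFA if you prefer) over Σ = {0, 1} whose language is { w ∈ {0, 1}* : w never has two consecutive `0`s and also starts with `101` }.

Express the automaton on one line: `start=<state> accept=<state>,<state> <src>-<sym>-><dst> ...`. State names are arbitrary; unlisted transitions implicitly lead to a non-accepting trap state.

start=q0 accept=q4,q5 q0-0->q1 q0-1->q2 q1-0->q1 q1-1->q1 q2-0->q3 q2-1->q1 q3-0->q1 q3-1->q4 q4-0->q5 q4-1->q4 q5-0->q1 q5-1->q4

Build one automaton per condition and run them in lockstep. The first has 3 states tracking partial matches of the forbidden pattern `00`; the second has 5 states tracking whether the input so far still matches the prefix `101`. A product state is a pair (one from each), accepting exactly when both do. After merging equivalent states the machine shrinks.
        0   1  
>  q0   q1  q2 
   q1   q1  q1 
   q2   q3  q1 
   q3   q1  q4 
 * q4   q5  q4 
 * q5   q1  q4 
(> = start, * = accepting)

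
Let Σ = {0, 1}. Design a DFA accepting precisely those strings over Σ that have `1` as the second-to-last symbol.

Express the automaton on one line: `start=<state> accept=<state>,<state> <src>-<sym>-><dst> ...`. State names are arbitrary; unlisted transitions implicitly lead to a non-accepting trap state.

Because acceptance depends on a position counted from the end, the machine has to buffer the most recent 2 symbols. Make each state the string of the last up-to-2 symbols read; on input `x` shift the window left and append `x`. Accept when the buffered window has length 2 and begins with `1`.
        0   1  
>  s0   s1  s2 
   s1   s3  s4 
   s2   s5  s6 
   s3   s3  s4 
   s4   s5  s6 
 * s5   s3  s4 
 * s6   s5  s6 
(> = start, * = accepting)

start=s0 accept=s5,s6 s0-0->s1 s0-1->s2 s1-0->s3 s1-1->s4 s2-0->s5 s2-1->s6 s3-0->s3 s3-1->s4 s4-0->s5 s4-1->s6 s5-0->s3 s5-1->s4 s6-0->s5 s6-1->s6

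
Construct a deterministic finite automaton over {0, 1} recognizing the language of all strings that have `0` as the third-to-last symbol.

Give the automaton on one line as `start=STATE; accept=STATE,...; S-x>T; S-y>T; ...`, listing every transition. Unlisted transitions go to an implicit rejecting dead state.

Because acceptance depends on a position counted from the end, the machine has to buffer the most recent 3 symbols. Make each state the string of the last up-to-3 symbols read; on input `x` shift the window left and append `x`. Accept when the buffered window has length 3 and begins with `0`.
With 15 states:
       0  1 
>  A   B  C 
   B   D  E 
   C   F  G 
   D   H  I 
   E   J  K 
   F   L  M 
   G   N  O 
 * H   H  I 
 * I   J  K 
 * J   L  M 
 * K   N  O 
   L   H  I 
   M   J  K 
   N   L  M 
   O   N  O 
(> = start, * = accepting)

start=A; accept=H,I,J,K; A-0>B; A-1>C; B-0>D; B-1>E; C-0>F; C-1>G; D-0>H; D-1>I; E-0>J; E-1>K; F-0>L; F-1>M; G-0>N; G-1>O; H-0>H; H-1>I; I-0>J; I-1>K; J-0>L; J-1>M; K-0>N; K-1>O; L-0>H; L-1>I; M-0>J; M-1>K; N-0>L; N-1>M; O-0>N; O-1>O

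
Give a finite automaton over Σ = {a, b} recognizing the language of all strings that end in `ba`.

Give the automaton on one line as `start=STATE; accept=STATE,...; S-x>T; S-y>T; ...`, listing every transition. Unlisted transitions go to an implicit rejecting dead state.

start=q0; accept=q2; q0-a>q0; q0-b>q1; q1-a>q2; q1-b>q1; q2-a>q0; q2-b>q1

Let each state record the length of the longest suffix of the input read so far that is also a prefix of `ba`. q1 means the last symbol is `b`; q2 means the last 2 symbols are `ba`. Accept only at q2, where the string currently ends in `ba`.
A 3-state machine:
        a   b  
>  q0   q0  q1 
   q1   q2  q1 
 * q2   q0  q1 
(> = start, * = accepting)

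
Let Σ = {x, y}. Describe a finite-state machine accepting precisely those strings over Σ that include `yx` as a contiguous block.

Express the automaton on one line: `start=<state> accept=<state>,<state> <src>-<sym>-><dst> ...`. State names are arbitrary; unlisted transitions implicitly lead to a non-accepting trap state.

Track how much of `yx` has been matched so far: state s0 is no progress, s2 is the absorbing accept state reached once `yx` has occurred. Intermediate states record partial matches; on a mismatch, fall back to the longest reusable overlap.
3 states suffice.
        x   y  
>  s0   s0  s1 
   s1   s2  s1 
 * s2   s2  s2 
(> = start, * = accepting)

start=s0 accept=s2 s0-x->s0 s0-y->s1 s1-x->s2 s1-y->s1 s2-x->s2 s2-y->s2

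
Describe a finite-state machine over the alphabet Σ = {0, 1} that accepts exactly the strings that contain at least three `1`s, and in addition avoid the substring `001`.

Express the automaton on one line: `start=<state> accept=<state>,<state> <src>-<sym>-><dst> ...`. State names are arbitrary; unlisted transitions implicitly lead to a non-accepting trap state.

start=s0 accept=s7,s8,s9 s0-0->s1 s0-1->s2 s1-0->s3 s1-1->s2 s2-0->s4 s2-1->s5 s3-0->s3 s3-1->s3 s4-0->s3 s4-1->s5 s5-0->s6 s5-1->s7 s6-0->s3 s6-1->s7 s7-0->s8 s7-1->s7 s8-0->s9 s8-1->s7 s9-0->s9 s9-1->s3

Build one automaton per condition and run them in lockstep. One (5 states) tracks the count of `1`s, saturating at 4; the other (4 states) tracks partial matches of the forbidden pattern `001`. Each combined state is a pair, one component from each; accept when both components accept. After merging equivalent states the machine shrinks.
With 10 states:
        0   1  
>  s0   s1  s2 
   s1   s3  s2 
   s2   s4  s5 
   s3   s3  s3 
   s4   s3  s5 
   s5   s6  s7 
   s6   s3  s7 
 * s7   s8  s7 
 * s8   s9  s7 
 * s9   s9  s3 
(> = start, * = accepting)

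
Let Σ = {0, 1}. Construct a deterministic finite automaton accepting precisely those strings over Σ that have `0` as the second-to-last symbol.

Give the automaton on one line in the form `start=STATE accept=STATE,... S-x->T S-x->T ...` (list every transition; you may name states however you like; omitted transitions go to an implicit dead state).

Because acceptance depends on a position counted from the end, the machine has to buffer the most recent 2 symbols. Make each state the string of the last up-to-2 symbols read; on input `x` shift the window left and append `x`. Accept when the buffered window has length 2 and begins with `0`.
A 7-state machine:
        0   1  
>  S0   S1  S2 
   S1   S3  S4 
   S2   S5  S6 
 * S3   S3  S4 
 * S4   S5  S6 
   S5   S3  S4 
   S6   S5  S6 
(> = start, * = accepting)

start=S0 accept=S3,S4 S0-0->S1 S0-1->S2 S1-0->S3 S1-1->S4 S2-0->S5 S2-1->S6 S3-0->S3 S3-1->S4 S4-0->S5 S4-1->S6 S5-0->S3 S5-1->S4 S6-0->S5 S6-1->S6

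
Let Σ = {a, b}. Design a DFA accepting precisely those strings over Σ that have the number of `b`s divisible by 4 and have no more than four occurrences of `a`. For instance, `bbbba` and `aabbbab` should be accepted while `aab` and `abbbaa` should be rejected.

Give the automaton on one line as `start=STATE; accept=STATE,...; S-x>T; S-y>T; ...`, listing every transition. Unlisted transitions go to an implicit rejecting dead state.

start=s0; accept=s0,s1,s3,s6,s10; s0-a>s1; s0-b>s2; s1-a>s3; s1-b>s4; s2-a>s4; s2-b>s5; s3-a>s6; s3-b>s7; s4-a>s7; s4-b>s8; s5-a>s8; s5-b>s9; s6-a>s10; s6-b>s11; s7-a>s11; s7-b>s12; s8-a>s12; s8-b>s13; s9-a>s13; s9-b>s0; s10-a>s14; s10-b>s15; s11-a>s15; s11-b>s16; s12-a>s16; s12-b>s17; s13-a>s17; s13-b>s1; s14-a>s14; s14-b>s14; s15-a>s14; s15-b>s18; s16-a>s18; s16-b>s19; s17-a>s19; s17-b>s3; s18-a>s14; s18-b>s20; s19-a>s20; s19-b>s6; s20-a>s14; s20-b>s10

Run two small machines in parallel and take their product. One (4 states) tracks the count of `b`s modulo 4; the other (6 states) tracks the count of `a`s, saturating at 5. Each combined state is a pair, one component from each; accept when both components accept. After merging equivalent states the machine shrinks.
With 21 states:
          a    b  
>* s0     s1   s2 
 * s1     s3   s4 
   s2     s4   s5 
 * s3     s6   s7 
   s4     s7   s8 
   s5     s8   s9 
 * s6    s10  s11 
   s7    s11  s12 
   s8    s12  s13 
   s9    s13   s0 
 * s10   s14  s15 
   s11   s15  s16 
   s12   s16  s17 
   s13   s17   s1 
   s14   s14  s14 
   s15   s14  s18 
   s16   s18  s19 
   s17   s19   s3 
   s18   s14  s20 
   s19   s20   s6 
   s20   s14  s10 
(> = start, * = accepting)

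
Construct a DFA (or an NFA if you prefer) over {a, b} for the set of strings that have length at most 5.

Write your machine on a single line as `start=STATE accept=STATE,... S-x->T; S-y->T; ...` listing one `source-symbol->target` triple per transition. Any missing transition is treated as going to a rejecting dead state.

Count input length up to 6: every symbol moves from q0 toward q6, which means 'more than 5' and absorbs. Accept from {q0, q1, q2, q3, q4, q5}.
7 states suffice.
        a   b  
>* q0   q1  q1 
 * q1   q2  q2 
 * q2   q3  q3 
 * q3   q4  q4 
 * q4   q5  q5 
 * q5   q6  q6 
   q6   q6  q6 
(> = start, * = accepting)

start=q0; accept=q0,q1,q2,q3,q4,q5; q0-a->q1; q0-b->q1; q1-a->q2; q1-b->q2; q2-a->q3; q2-b->q3; q3-a->q4; q3-b->q4; q4-a->q5; q4-b->q5; q5-a->q6; q5-b->q6; q6-a->q6; q6-b->q6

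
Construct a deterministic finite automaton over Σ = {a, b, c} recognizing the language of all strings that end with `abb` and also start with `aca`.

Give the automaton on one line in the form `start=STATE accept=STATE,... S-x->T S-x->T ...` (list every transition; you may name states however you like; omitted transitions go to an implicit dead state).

start=S0 accept=S7 S0-a->S1 S0-b->S2 S0-c->S2 S1-a->S2 S1-b->S2 S1-c->S3 S2-a->S2 S2-b->S2 S2-c->S2 S3-a->S4 S3-b->S2 S3-c->S2 S4-a->S4 S4-b->S5 S4-c->S6 S5-a->S4 S5-b->S7 S5-c->S6 S6-a->S4 S6-b->S6 S6-c->S6 S7-a->S4 S7-b->S6 S7-c->S6

Build one automaton per condition and run them in lockstep. The first has 4 states tracking how much of the suffix `abb` has currently been matched; the second has 5 states tracking whether the input so far still matches the prefix `aca`. A product state is a pair (one from each), accepting exactly when both do. Equivalent product states are then merged.
With 8 states:
        a   b   c  
>  S0   S1  S2  S2 
   S1   S2  S2  S3 
   S2   S2  S2  S2 
   S3   S4  S2  S2 
   S4   S4  S5  S6 
   S5   S4  S7  S6 
   S6   S4  S6  S6 
 * S7   S4  S6  S6 
(> = start, * = accepting)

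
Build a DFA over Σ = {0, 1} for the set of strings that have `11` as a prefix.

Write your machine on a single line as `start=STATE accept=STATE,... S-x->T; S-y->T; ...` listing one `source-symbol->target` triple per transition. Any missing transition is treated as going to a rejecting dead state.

start=A; accept=C; A-0->D; A-1->B; B-0->D; B-1->C; C-0->C; C-1->C; D-0->D; D-1->D

Walk along `11` while the input agrees: from A take `1` to B, and so on. Any deviation drops to the rejecting sink D. Once C is reached the prefix is confirmed and every continuation is accepted.
A 4-state machine:
       0  1 
>  A   D  B 
   B   D  C 
 * C   C  C 
   D   D  D 
(> = start, * = accepting)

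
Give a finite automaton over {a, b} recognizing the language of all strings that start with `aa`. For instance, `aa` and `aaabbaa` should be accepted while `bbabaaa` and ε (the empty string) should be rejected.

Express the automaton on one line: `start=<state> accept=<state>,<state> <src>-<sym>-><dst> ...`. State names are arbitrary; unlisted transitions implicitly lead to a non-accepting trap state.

Check the first 2 symbols one by one: s0 through s1 record how many have matched `aa` so far; any wrong symbol goes to the dead state s3. After all 2 match we enter the accepting sink s2.
4 states suffice.
        a   b  
>  s0   s1  s3 
   s1   s2  s3 
 * s2   s2  s2 
   s3   s3  s3 
(> = start, * = accepting)

start=s0 accept=s2 s0-a->s1 s0-b->s3 s1-a->s2 s1-b->s3 s2-a->s2 s2-b->s2 s3-a->s3 s3-b->s3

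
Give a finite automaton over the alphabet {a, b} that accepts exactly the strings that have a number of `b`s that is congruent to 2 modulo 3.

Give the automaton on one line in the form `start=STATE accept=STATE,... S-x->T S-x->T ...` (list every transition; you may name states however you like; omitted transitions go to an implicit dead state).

start=S0 accept=S2 S0-a->S0 S0-b->S1 S1-a->S1 S1-b->S2 S2-a->S2 S2-b->S0

Keep the running count of `b`s modulo 3: each `b` advances along the cycle S0 → S1 → S2 → S0 while other symbols loop. Accept at S2.
3 states suffice.
        a   b  
>  S0   S0  S1 
   S1   S1  S2 
 * S2   S2  S0 
(> = start, * = accepting)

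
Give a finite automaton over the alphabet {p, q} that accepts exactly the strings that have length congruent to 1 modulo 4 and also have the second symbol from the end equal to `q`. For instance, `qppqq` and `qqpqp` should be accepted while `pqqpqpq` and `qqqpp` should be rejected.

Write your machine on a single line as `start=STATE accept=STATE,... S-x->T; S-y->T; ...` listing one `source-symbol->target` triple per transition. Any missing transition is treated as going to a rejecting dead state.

start=S0; accept=S17,S18; S0-p->S1; S0-q->S2; S1-p->S3; S1-q->S4; S2-p->S5; S2-q->S6; S3-p->S7; S3-q->S8; S4-p->S9; S4-q->S10; S5-p->S7; S5-q->S8; S6-p->S9; S6-q->S10; S7-p->S11; S7-q->S12; S8-p->S13; S8-q->S14; S9-p->S11; S9-q->S12; S10-p->S13; S10-q->S14; S11-p->S15; S11-q->S16; S12-p->S17; S12-q->S18; S13-p->S15; S13-q->S16; S14-p->S17; S14-q->S18; S15-p->S3; S15-q->S4; S16-p->S5; S16-q->S6; S17-p->S3; S17-q->S4; S18-p->S5; S18-q->S6

Handle the two conditions separately and then intersect. The first has 4 states tracking the input length modulo 4; the second has 7 states tracking the last 2 symbols read. A product state is a pair (one from each), accepting exactly when both do.
A 19-state machine:
          p    q  
>  S0     S1   S2 
   S1     S3   S4 
   S2     S5   S6 
   S3     S7   S8 
   S4     S9  S10 
   S5     S7   S8 
   S6     S9  S10 
   S7    S11  S12 
   S8    S13  S14 
   S9    S11  S12 
   S10   S13  S14 
   S11   S15  S16 
   S12   S17  S18 
   S13   S15  S16 
   S14   S17  S18 
   S15    S3   S4 
   S16    S5   S6 
 * S17    S3   S4 
 * S18    S5   S6 
(> = start, * = accepting)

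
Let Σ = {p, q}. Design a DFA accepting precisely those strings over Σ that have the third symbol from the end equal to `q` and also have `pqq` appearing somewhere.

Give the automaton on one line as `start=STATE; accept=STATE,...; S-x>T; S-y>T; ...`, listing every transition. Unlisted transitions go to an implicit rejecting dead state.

start=s0; accept=s15,s16,s17,s18; s0-p>s1; s0-q>s2; s1-p>s3; s1-q>s4; s2-p>s5; s2-q>s6; s3-p>s7; s3-q>s8; s4-p>s9; s4-q>s10; s5-p>s11; s5-q>s12; s6-p>s13; s6-q>s14; s7-p>s7; s7-q>s8; s8-p>s9; s8-q>s10; s9-p>s11; s9-q>s12; s10-p>s15; s10-q>s16; s11-p>s7; s11-q>s8; s12-p>s9; s12-q>s10; s13-p>s11; s13-q>s12; s14-p>s13; s14-q>s14; s15-p>s17; s15-q>s18; s16-p>s15; s16-q>s16; s17-p>s19; s17-q>s20; s18-p>s21; s18-q>s10; s19-p>s19; s19-q>s20; s20-p>s21; s20-q>s10; s21-p>s17; s21-q>s18

Handle the two conditions separately and then intersect. The first has 15 states tracking the last 3 symbols read; the second has 4 states tracking whether and how much of `pqq` has been seen. A product state is a pair (one from each), accepting exactly when both do.
22 states suffice.
          p    q  
>  s0     s1   s2 
   s1     s3   s4 
   s2     s5   s6 
   s3     s7   s8 
   s4     s9  s10 
   s5    s11  s12 
   s6    s13  s14 
   s7     s7   s8 
   s8     s9  s10 
   s9    s11  s12 
   s10   s15  s16 
   s11    s7   s8 
   s12    s9  s10 
   s13   s11  s12 
   s14   s13  s14 
 * s15   s17  s18 
 * s16   s15  s16 
 * s17   s19  s20 
 * s18   s21  s10 
   s19   s19  s20 
   s20   s21  s10 
   s21   s17  s18 
(> = start, * = accepting)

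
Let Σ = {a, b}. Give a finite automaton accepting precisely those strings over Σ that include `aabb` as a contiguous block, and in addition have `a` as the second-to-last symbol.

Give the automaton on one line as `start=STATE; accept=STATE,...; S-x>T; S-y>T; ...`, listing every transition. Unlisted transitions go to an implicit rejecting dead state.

Handle the two conditions separately and then intersect. The first has 5 states tracking whether and how much of `aabb` has been seen; the second has 7 states tracking the last 2 symbols read. A product state is a pair (one from each), accepting exactly when both do. After merging equivalent states the machine shrinks.
With 8 states:
        a   b  
>  q0   q1  q0 
   q1   q2  q0 
   q2   q2  q3 
   q3   q1  q4 
   q4   q5  q4 
   q5   q6  q7 
 * q6   q6  q7 
 * q7   q5  q4 
(> = start, * = accepting)

start=q0; accept=q6,q7; q0-a>q1; q0-b>q0; q1-a>q2; q1-b>q0; q2-a>q2; q2-b>q3; q3-a>q1; q3-b>q4; q4-a>q5; q4-b>q4; q5-a>q6; q5-b>q7; q6-a>q6; q6-b>q7; q7-a>q5; q7-b>q4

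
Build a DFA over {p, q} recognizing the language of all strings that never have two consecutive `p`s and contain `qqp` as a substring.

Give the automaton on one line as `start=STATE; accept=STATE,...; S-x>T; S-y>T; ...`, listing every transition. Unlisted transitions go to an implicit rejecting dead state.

start=A; accept=G,J; A-p>B; A-q>C; B-p>D; B-q>C; C-p>B; C-q>E; D-p>D; D-q>F; E-p>G; E-q>E; F-p>D; F-q>H; G-p>I; G-q>J; H-p>I; H-q>H; I-p>I; I-q>I; J-p>G; J-q>J

Handle the two conditions separately and then intersect. One (3 states) tracks partial matches of the forbidden pattern `pp`; the other (4 states) tracks whether and how much of `qqp` has been seen. Each combined state is a pair, one component from each; accept when both components accept.
A 10-state machine:
       p  q 
>  A   B  C 
   B   D  C 
   C   B  E 
   D   D  F 
   E   G  E 
   F   D  H 
 * G   I  J 
   H   I  H 
   I   I  I 
 * J   G  J 
(> = start, * = accepting)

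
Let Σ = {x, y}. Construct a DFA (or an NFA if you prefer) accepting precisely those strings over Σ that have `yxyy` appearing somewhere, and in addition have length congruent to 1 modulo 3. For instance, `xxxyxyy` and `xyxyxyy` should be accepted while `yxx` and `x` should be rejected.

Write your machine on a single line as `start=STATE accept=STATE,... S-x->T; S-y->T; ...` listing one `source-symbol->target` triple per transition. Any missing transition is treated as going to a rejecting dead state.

Build one automaton per condition and run them in lockstep. One (5 states) tracks whether and how much of `yxyy` has been seen; the other (3 states) tracks the input length modulo 3. Each combined state is a pair, one component from each; accept when both components accept.
       x  y 
>  A   B  C 
   B   D  E 
   C   F  E 
   D   A  G 
   E   H  G 
   F   A  I 
   G   J  C 
   H   B  K 
   I   J  L 
   J   D  M 
   K   F  N 
 * L   N  N 
   M   H  O 
   N   O  O 
   O   L  L 
(> = start, * = accepting)

start=A; accept=L; A-x->B; A-y->C; B-x->D; B-y->E; C-x->F; C-y->E; D-x->A; D-y->G; E-x->H; E-y->G; F-x->A; F-y->I; G-x->J; G-y->C; H-x->B; H-y->K; I-x->J; I-y->L; J-x->D; J-y->M; K-x->F; K-y->N; L-x->N; L-y->N; M-x->H; M-y->O; N-x->O; N-y->O; O-x->L; O-y->L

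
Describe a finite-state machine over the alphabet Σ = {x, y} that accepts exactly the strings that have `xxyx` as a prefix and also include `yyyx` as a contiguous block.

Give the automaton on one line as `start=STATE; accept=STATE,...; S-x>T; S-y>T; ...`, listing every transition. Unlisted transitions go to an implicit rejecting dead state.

Run two small machines in parallel and take their product. One (6 states) tracks whether the input so far still matches the prefix `xxyx`; the other (5 states) tracks whether and how much of `yyyx` has been seen. Each combined state is a pair, one component from each; accept when both components accept.
A 14-state machine:
       x  y 
>  A   B  C 
   B   D  C 
   C   E  F 
   D   E  G 
   E   E  C 
   F   E  H 
   G   I  F 
   H   J  H 
   I   I  K 
   J   J  J 
   K   I  L 
   L   I  M 
   M   N  M 
 * N   N  N 
(> = start, * = accepting)

start=A; accept=N; A-x>B; A-y>C; B-x>D; B-y>C; C-x>E; C-y>F; D-x>E; D-y>G; E-x>E; E-y>C; F-x>E; F-y>H; G-x>I; G-y>F; H-x>J; H-y>H; I-x>I; I-y>K; J-x>J; J-y>J; K-x>I; K-y>L; L-x>I; L-y>M; M-x>N; M-y>M; N-x>N; N-y>N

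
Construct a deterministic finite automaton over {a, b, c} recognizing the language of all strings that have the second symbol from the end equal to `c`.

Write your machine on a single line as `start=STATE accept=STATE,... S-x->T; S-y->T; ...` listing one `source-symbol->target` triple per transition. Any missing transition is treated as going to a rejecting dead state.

A DFA must remember the last 2 symbols (since which symbol is second-to-last isn't known until the input ends). Use one state per possible window of the last ≤2 symbols; accept from those whose window starts with `c`.
With 13 states:
          a    b    c  
>  q0     q1   q2   q3 
   q1     q4   q5   q6 
   q2     q7   q8   q9 
   q3    q10  q11  q12 
   q4     q4   q5   q6 
   q5     q7   q8   q9 
   q6    q10  q11  q12 
   q7     q4   q5   q6 
   q8     q7   q8   q9 
   q9    q10  q11  q12 
 * q10    q4   q5   q6 
 * q11    q7   q8   q9 
 * q12   q10  q11  q12 
(> = start, * = accepting)

start=q0; accept=q10,q11,q12; q0-a->q1; q0-b->q2; q0-c->q3; q1-a->q4; q1-b->q5; q1-c->q6; q2-a->q7; q2-b->q8; q2-c->q9; q3-a->q10; q3-b->q11; q3-c->q12; q4-a->q4; q4-b->q5; q4-c->q6; q5-a->q7; q5-b->q8; q5-c->q9; q6-a->q10; q6-b->q11; q6-c->q12; q7-a->q4; q7-b->q5; q7-c->q6; q8-a->q7; q8-b->q8; q8-c->q9; q9-a->q10; q9-b->q11; q9-c->q12; q10-a->q4; q10-b->q5; q10-c->q6; q11-a->q7; q11-b->q8; q11-c->q9; q12-a->q10; q12-b->q11; q12-c->q12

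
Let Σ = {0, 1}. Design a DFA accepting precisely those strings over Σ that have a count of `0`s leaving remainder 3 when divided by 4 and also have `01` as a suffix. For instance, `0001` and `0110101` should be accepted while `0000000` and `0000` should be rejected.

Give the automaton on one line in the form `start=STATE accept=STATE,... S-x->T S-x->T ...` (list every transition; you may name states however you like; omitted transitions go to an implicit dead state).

start=q0 accept=q8 q0-0->q1 q0-1->q0 q1-0->q2 q1-1->q3 q2-0->q4 q2-1->q5 q3-0->q2 q3-1->q6 q4-0->q7 q4-1->q8 q5-0->q4 q5-1->q9 q6-0->q2 q6-1->q6 q7-0->q1 q7-1->q10 q8-0->q7 q8-1->q11 q9-0->q4 q9-1->q9 q10-0->q1 q10-1->q0 q11-0->q7 q11-1->q11

Handle the two conditions separately and then intersect. The first has 4 states tracking the count of `0`s modulo 4; the second has 3 states tracking how much of the suffix `01` has currently been matched. A product state is a pair (one from each), accepting exactly when both do.
12 states suffice.
          0    1  
>  q0     q1   q0 
   q1     q2   q3 
   q2     q4   q5 
   q3     q2   q6 
   q4     q7   q8 
   q5     q4   q9 
   q6     q2   q6 
   q7     q1  q10 
 * q8     q7  q11 
   q9     q4   q9 
   q10    q1   q0 
   q11    q7  q11 
(> = start, * = accepting)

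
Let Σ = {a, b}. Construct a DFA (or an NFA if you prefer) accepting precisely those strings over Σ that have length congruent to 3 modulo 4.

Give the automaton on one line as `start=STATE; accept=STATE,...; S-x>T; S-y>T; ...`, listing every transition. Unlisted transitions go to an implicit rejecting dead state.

Count input length modulo 4: every symbol advances one step around the cycle s0 → s1 → s2 → s3 → s0. Accept at s3.
A 4-state machine:
        a   b  
>  s0   s1  s1 
   s1   s2  s2 
   s2   s3  s3 
 * s3   s0  s0 
(> = start, * = accepting)

start=s0; accept=s3; s0-a>s1; s0-b>s1; s1-a>s2; s1-b>s2; s2-a>s3; s2-b>s3; s3-a>s0; s3-b>s0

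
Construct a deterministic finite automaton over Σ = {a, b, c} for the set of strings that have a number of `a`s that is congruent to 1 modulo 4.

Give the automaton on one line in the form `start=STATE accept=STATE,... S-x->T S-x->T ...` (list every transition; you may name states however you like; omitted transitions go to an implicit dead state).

start=q0 accept=q1 q0-a->q1 q0-b->q0 q0-c->q0 q1-a->q2 q1-b->q1 q1-c->q1 q2-a->q3 q2-b->q2 q2-c->q2 q3-a->q0 q3-b->q3 q3-c->q3

The only thing that matters is how many `a`s have appeared, reduced mod 4. Use one state per residue: q0 for 0, …, q3 for 3. Reading `a` moves to the next residue; anything else stays put. q1 is accepting.
        a   b   c  
>  q0   q1  q0  q0 
 * q1   q2  q1  q1 
   q2   q3  q2  q2 
   q3   q0  q3  q3 
(> = start, * = accepting)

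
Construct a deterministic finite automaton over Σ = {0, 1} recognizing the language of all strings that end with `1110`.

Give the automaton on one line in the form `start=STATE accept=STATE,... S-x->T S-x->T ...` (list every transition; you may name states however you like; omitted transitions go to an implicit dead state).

Remember how much of `1110` the current input suffix matches. State S0 means no match yet; S1 means the last symbol is `1`; S2 means the last 2 symbols are `11`; S3 means the last 3 symbols are `111`; S4 means the last 4 symbols are `1110`. Only S4 accepts. On a mismatch, fall back to the longest proper suffix that is still a prefix of `1110`.
        0   1  
>  S0   S0  S1 
   S1   S0  S2 
   S2   S0  S3 
   S3   S4  S3 
 * S4   S0  S1 
(> = start, * = accepting)

start=S0 accept=S4 S0-0->S0 S0-1->S1 S1-0->S0 S1-1->S2 S2-0->S0 S2-1->S3 S3-0->S4 S3-1->S3 S4-0->S0 S4-1->S1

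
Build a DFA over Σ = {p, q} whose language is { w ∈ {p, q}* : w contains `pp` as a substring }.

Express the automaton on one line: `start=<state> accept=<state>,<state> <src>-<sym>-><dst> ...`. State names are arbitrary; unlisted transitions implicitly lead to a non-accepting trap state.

start=s0 accept=s2 s0-p->s1 s0-q->s0 s1-p->s2 s1-q->s0 s2-p->s2 s2-q->s2

States s0..s1 record the length of the longest prefix of `pp` that matches the current input suffix. Reaching s2 means `pp` has been seen, and we stay there forever. Accept from s2.
        p   q  
>  s0   s1  s0 
   s1   s2  s0 
 * s2   s2  s2 
(> = start, * = accepting)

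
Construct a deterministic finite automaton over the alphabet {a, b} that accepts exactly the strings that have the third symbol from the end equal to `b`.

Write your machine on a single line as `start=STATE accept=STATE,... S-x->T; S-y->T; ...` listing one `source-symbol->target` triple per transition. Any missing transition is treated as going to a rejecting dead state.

start=q0; accept=q11,q12,q13,q14; q0-a->q1; q0-b->q2; q1-a->q3; q1-b->q4; q2-a->q5; q2-b->q6; q3-a->q7; q3-b->q8; q4-a->q9; q4-b->q10; q5-a->q11; q5-b->q12; q6-a->q13; q6-b->q14; q7-a->q7; q7-b->q8; q8-a->q9; q8-b->q10; q9-a->q11; q9-b->q12; q10-a->q13; q10-b->q14; q11-a->q7; q11-b->q8; q12-a->q9; q12-b->q10; q13-a->q11; q13-b->q12; q14-a->q13; q14-b->q14

A DFA must remember the last 3 symbols (since which symbol is third-to-last isn't known until the input ends). Use one state per possible window of the last ≤3 symbols; accept from those whose window starts with `b`.
With 15 states:
          a    b  
>  q0     q1   q2 
   q1     q3   q4 
   q2     q5   q6 
   q3     q7   q8 
   q4     q9  q10 
   q5    q11  q12 
   q6    q13  q14 
   q7     q7   q8 
   q8     q9  q10 
   q9    q11  q12 
   q10   q13  q14 
 * q11    q7   q8 
 * q12    q9  q10 
 * q13   q11  q12 
 * q14   q13  q14 
(> = start, * = accepting)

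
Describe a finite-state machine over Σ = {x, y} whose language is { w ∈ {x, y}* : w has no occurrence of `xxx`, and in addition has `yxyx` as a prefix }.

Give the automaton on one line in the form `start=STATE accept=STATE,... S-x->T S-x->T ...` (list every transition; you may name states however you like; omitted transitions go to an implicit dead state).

Build one automaton per condition and run them in lockstep. One (4 states) tracks partial matches of the forbidden pattern `xxx`; the other (6 states) tracks whether the input so far still matches the prefix `yxyx`. Each combined state is a pair, one component from each; accept when both components accept. After merging equivalent states the machine shrinks.
       x  y 
>  A   B  C 
   B   B  B 
   C   D  B 
   D   B  E 
   E   F  B 
 * F   G  H 
 * G   B  H 
 * H   F  H 
(> = start, * = accepting)

start=A accept=F,G,H A-x->B A-y->C B-x->B B-y->B C-x->D C-y->B D-x->B D-y->E E-x->F E-y->B F-x->G F-y->H G-x->B G-y->H H-x->F H-y->H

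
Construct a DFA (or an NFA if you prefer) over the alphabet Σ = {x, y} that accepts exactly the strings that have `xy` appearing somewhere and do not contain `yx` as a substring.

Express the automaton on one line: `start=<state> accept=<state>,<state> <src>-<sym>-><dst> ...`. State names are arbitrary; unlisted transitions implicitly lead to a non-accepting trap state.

start=A accept=D A-x->B A-y->C B-x->B B-y->D C-x->E C-y->C D-x->F D-y->D E-x->E E-y->F F-x->F F-y->F

Build one automaton per condition and run them in lockstep. The first has 3 states tracking whether and how much of `xy` has been seen; the second has 3 states tracking partial matches of the forbidden pattern `yx`. A product state is a pair (one from each), accepting exactly when both do.
With 6 states:
       x  y 
>  A   B  C 
   B   B  D 
   C   E  C 
 * D   F  D 
   E   E  F 
   F   F  F 
(> = start, * = accepting)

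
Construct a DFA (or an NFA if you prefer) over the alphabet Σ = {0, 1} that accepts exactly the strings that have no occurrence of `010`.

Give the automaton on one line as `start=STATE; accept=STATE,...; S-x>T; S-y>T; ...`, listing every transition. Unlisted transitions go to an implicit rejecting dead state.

Track partial matches of the forbidden pattern `010`. State s3 is a dead state reached once `010` has occurred; every other state accepts. s0 means no part of `010` is currently matched.
        0   1  
>* s0   s1  s0 
 * s1   s1  s2 
 * s2   s3  s0 
   s3   s3  s3 
(> = start, * = accepting)

start=s0; accept=s0,s1,s2; s0-0>s1; s0-1>s0; s1-0>s1; s1-1>s2; s2-0>s3; s2-1>s0; s3-0>s3; s3-1>s3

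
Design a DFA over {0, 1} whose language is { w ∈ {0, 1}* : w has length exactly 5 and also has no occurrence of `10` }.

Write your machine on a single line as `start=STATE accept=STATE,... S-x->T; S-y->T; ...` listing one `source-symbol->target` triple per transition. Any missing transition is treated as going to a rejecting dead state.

start=A; accept=M,N; A-0->B; A-1->C; B-0->D; B-1->E; C-0->F; C-1->E; D-0->G; D-1->H; E-0->I; E-1->H; F-0->I; F-1->I; G-0->J; G-1->K; H-0->L; H-1->K; I-0->L; I-1->L; J-0->M; J-1->N; K-0->O; K-1->N; L-0->O; L-1->O; M-0->P; M-1->Q; N-0->R; N-1->Q; O-0->R; O-1->R; P-0->P; P-1->Q; Q-0->R; Q-1->Q; R-0->R; R-1->R

Run two small machines in parallel and take their product. The first has 7 states tracking the input length, saturating at 6; the second has 3 states tracking partial matches of the forbidden pattern `10`. A product state is a pair (one from each), accepting exactly when both do.
With 18 states:
       0  1 
>  A   B  C 
   B   D  E 
   C   F  E 
   D   G  H 
   E   I  H 
   F   I  I 
   G   J  K 
   H   L  K 
   I   L  L 
   J   M  N 
   K   O  N 
   L   O  O 
 * M   P  Q 
 * N   R  Q 
   O   R  R 
   P   P  Q 
   Q   R  Q 
   R   R  R 
(> = start, * = accepting)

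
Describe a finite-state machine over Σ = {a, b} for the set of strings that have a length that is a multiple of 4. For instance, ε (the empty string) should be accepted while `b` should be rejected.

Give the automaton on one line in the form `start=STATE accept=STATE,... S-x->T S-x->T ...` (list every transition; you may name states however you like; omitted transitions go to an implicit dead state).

start=s0 accept=s0 s0-a->s1 s0-b->s1 s1-a->s2 s1-b->s2 s2-a->s3 s2-b->s3 s3-a->s0 s3-b->s0

Only the length mod 4 matters, so use a 4-cycle: from any state, every input symbol moves to the next state, wrapping s3 back to s0. Mark s0 accepting.
        a   b  
>* s0   s1  s1 
   s1   s2  s2 
   s2   s3  s3 
   s3   s0  s0 
(> = start, * = accepting)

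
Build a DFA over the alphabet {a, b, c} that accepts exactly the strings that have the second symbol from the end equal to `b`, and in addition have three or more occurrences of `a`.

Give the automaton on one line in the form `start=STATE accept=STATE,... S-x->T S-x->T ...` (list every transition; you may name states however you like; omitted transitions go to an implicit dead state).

start=q0 accept=q6,q7 q0-a->q1 q0-b->q0 q0-c->q0 q1-a->q2 q1-b->q1 q1-c->q1 q2-a->q3 q2-b->q4 q2-c->q2 q3-a->q3 q3-b->q5 q3-c->q3 q4-a->q6 q4-b->q4 q4-c->q2 q5-a->q6 q5-b->q7 q5-c->q6 q6-a->q3 q6-b->q5 q6-c->q3 q7-a->q6 q7-b->q7 q7-c->q6

Run two small machines in parallel and take their product. One (13 states) tracks the last 2 symbols read; the other (5 states) tracks the count of `a`s, saturating at 4. Each combined state is a pair, one component from each; accept when both components accept. Minimizing collapses redundant product states.
An 8-state machine:
        a   b   c  
>  q0   q1  q0  q0 
   q1   q2  q1  q1 
   q2   q3  q4  q2 
   q3   q3  q5  q3 
   q4   q6  q4  q2 
   q5   q6  q7  q6 
 * q6   q3  q5  q3 
 * q7   q6  q7  q6 
(> = start, * = accepting)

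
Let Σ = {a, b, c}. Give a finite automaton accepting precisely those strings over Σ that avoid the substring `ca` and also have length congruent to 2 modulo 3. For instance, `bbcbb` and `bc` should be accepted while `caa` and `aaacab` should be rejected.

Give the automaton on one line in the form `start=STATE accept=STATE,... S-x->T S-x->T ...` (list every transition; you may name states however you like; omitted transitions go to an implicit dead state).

Run two small machines in parallel and take their product. One (3 states) tracks partial matches of the forbidden pattern `ca`; the other (3 states) tracks the input length modulo 3. Each combined state is a pair, one component from each; accept when both components accept. After merging equivalent states the machine shrinks.
A 7-state machine:
        a   b   c  
>  q0   q1  q1  q2 
   q1   q3  q3  q4 
   q2   q5  q3  q4 
 * q3   q0  q0  q6 
 * q4   q5  q0  q6 
   q5   q5  q5  q5 
   q6   q5  q1  q2 
(> = start, * = accepting)

start=q0 accept=q3,q4 q0-a->q1 q0-b->q1 q0-c->q2 q1-a->q3 q1-b->q3 q1-c->q4 q2-a->q5 q2-b->q3 q2-c->q4 q3-a->q0 q3-b->q0 q3-c->q6 q4-a->q5 q4-b->q0 q4-c->q6 q5-a->q5 q5-b->q5 q5-c->q5 q6-a->q5 q6-b->q1 q6-c->q2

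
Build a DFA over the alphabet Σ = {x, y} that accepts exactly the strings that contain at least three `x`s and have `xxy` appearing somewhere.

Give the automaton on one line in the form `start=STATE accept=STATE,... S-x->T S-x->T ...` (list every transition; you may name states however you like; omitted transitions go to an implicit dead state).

start=q0 accept=q8,q10 q0-x->q1 q0-y->q0 q1-x->q2 q1-y->q3 q2-x->q4 q2-y->q5 q3-x->q6 q3-y->q3 q4-x->q7 q4-y->q8 q5-x->q8 q5-y->q5 q6-x->q4 q6-y->q9 q7-x->q7 q7-y->q10 q8-x->q10 q8-y->q8 q9-x->q11 q9-y->q9 q10-x->q10 q10-y->q10 q11-x->q7 q11-y->q12 q12-x->q13 q12-y->q12 q13-x->q7 q13-y->q14 q14-x->q13 q14-y->q14

Handle the two conditions separately and then intersect. The first has 5 states tracking the count of `x`s, saturating at 4; the second has 4 states tracking whether and how much of `xxy` has been seen. A product state is a pair (one from each), accepting exactly when both do.
          x    y  
>  q0     q1   q0 
   q1     q2   q3 
   q2     q4   q5 
   q3     q6   q3 
   q4     q7   q8 
   q5     q8   q5 
   q6     q4   q9 
   q7     q7  q10 
 * q8    q10   q8 
   q9    q11   q9 
 * q10   q10  q10 
   q11    q7  q12 
   q12   q13  q12 
   q13    q7  q14 
   q14   q13  q14 
(> = start, * = accepting)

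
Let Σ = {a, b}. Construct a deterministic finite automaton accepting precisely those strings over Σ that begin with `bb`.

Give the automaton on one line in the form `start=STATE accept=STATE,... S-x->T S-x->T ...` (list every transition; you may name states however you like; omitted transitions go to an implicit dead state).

start=s0 accept=s2 s0-a->s3 s0-b->s1 s1-a->s3 s1-b->s2 s2-a->s2 s2-b->s2 s3-a->s3 s3-b->s3

Check the first 2 symbols one by one: s0 through s1 record how many have matched `bb` so far; any wrong symbol goes to the dead state s3. After all 2 match we enter the accepting sink s2.
With 4 states:
        a   b  
>  s0   s3  s1 
   s1   s3  s2 
 * s2   s2  s2 
   s3   s3  s3 
(> = start, * = accepting)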